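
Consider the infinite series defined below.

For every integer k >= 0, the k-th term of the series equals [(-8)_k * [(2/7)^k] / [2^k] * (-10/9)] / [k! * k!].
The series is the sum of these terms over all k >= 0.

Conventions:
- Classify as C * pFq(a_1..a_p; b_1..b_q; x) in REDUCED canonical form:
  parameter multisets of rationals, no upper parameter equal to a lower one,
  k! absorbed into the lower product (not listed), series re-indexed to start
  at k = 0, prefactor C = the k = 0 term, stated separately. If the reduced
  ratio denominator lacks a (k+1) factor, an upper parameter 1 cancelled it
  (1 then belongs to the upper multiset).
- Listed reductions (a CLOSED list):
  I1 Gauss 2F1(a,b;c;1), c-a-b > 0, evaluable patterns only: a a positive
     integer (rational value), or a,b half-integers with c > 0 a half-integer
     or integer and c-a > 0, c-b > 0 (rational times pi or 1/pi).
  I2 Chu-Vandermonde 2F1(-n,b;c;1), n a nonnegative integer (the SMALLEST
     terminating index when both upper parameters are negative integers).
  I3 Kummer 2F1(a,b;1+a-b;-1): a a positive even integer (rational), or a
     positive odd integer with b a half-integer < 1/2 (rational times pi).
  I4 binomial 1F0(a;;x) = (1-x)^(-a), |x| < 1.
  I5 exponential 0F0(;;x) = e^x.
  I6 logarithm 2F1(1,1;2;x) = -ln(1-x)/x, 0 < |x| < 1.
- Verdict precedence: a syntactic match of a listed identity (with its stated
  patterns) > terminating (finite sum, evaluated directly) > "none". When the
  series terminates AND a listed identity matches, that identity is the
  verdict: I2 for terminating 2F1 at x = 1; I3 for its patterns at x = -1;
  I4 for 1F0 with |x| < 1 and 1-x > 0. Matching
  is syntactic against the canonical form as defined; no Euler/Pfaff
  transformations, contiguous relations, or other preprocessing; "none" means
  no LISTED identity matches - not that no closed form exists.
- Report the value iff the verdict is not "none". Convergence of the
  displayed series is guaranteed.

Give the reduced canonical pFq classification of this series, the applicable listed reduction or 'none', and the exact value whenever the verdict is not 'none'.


The tell: t_0 = -10/9 here, and the denominator's factorial ratio (prefactor -10/9) is a lower Pochhammer.
Consecutive-term ratio: r(k) = (1/7) * (k-8) / [(k+1) (k+1)] ; factor over Q: parameters, x = (1/7), and C = -10/9.

This is -10/9 * 1F1(-8; 1; 1/7) in reduced canonical form. Verdict: terminating - upper parameter -8 makes this a finite sum (last index 8), evaluated exactly. Its exact value is -27156423617/209193098688.


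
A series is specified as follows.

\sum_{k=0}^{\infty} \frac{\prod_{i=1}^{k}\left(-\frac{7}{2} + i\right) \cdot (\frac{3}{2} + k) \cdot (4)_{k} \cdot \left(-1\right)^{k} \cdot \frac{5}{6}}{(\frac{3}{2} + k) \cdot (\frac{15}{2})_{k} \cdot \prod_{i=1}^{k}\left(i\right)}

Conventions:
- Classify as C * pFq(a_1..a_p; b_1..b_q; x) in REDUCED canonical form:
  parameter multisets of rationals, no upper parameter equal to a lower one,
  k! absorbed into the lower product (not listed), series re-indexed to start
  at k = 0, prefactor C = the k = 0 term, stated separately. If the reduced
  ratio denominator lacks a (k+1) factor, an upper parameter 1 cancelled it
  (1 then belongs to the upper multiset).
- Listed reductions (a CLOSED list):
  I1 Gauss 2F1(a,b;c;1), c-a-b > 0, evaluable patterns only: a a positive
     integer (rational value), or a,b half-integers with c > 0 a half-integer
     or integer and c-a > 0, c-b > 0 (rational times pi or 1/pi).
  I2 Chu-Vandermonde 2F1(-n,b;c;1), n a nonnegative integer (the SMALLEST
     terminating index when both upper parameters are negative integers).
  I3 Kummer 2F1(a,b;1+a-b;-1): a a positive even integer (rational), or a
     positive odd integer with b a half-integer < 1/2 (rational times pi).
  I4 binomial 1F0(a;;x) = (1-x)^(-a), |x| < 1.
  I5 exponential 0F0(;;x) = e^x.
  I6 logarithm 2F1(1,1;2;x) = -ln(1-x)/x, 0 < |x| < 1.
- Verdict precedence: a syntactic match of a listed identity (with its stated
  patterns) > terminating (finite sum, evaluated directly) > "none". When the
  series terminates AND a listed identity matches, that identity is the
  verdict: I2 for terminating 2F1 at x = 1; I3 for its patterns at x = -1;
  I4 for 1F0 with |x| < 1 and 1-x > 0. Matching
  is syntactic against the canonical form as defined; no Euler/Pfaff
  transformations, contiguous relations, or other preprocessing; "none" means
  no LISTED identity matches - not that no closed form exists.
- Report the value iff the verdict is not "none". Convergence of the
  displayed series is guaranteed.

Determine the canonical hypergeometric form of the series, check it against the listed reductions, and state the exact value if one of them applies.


At argument -1: a 2F1 with upper {-\frac{5}{2}, 4}, lower {\frac{15}{2}}, scaled by C = \frac{5}{6}. Verdict: this is Kummer's theorem (I3) (x = -1; c = \frac{15}{2} equals 1+a-b for upper {-\frac{5}{2}, 4}: listed pattern). Value: \frac{715}{288}.

The tell: x = -1 and striking the common factor k + 3/2 reduces the term (prefactor 5/6).
Adjacent-term ratio: r(k) = -1 * (k-\frac{5}{2}) (k+4) / [(k+\frac{15}{2}) (k+1)] - poly over poly, x = -1 from leading terms; C = \frac{5}{6} at k = 0.


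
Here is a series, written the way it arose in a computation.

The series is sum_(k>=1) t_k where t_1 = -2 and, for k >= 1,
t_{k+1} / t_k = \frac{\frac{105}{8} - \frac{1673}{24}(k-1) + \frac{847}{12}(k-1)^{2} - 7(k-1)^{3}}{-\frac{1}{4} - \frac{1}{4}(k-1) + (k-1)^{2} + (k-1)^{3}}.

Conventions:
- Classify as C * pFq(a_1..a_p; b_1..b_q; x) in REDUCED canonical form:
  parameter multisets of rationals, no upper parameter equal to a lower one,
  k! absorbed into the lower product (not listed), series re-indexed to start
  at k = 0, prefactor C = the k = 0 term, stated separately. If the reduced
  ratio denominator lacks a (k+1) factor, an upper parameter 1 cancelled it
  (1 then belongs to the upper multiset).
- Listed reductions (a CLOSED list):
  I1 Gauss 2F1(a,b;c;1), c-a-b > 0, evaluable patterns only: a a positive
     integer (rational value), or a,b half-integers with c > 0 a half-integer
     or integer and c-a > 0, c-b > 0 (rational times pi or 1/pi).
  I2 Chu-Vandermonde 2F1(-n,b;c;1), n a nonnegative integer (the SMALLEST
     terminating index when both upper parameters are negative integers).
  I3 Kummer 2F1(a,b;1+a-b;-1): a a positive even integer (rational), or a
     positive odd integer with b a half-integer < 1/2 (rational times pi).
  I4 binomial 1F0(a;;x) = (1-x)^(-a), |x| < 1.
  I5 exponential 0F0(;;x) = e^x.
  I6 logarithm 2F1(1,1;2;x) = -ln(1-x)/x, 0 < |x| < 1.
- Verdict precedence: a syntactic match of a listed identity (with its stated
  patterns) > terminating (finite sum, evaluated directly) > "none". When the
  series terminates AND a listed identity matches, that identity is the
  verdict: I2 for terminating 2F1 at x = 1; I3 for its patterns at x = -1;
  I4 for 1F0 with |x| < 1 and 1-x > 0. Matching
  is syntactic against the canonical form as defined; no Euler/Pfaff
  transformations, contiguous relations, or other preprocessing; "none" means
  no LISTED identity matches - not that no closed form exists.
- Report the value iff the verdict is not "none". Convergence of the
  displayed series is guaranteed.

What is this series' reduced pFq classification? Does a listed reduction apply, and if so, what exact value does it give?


At argument -7: a 3F2 with upper {-9, -\frac{5}{6}, -\frac{1}{4}}, lower {-\frac{1}{2}, \frac{1}{2}}, scaled by C = -2. Verdict: terminating at k = 9: the factor (-9)_k kills every later term; summing the 10 survivors is exact. Exact value: \frac{785955097040195113}{127205717760}.

Structural cue: from the first term -2: roots of the ratio polynomials (prefactor -2) are the negated parameters.
Consecutive-term ratio: r(k) = -7 * (k-9) (k-\frac{5}{6}) (k-\frac{1}{4}) / [(k-\frac{1}{2}) (k+\frac{1}{2}) (k+1)] - rational in k. x = -7; t_0 = -2; negate the roots.


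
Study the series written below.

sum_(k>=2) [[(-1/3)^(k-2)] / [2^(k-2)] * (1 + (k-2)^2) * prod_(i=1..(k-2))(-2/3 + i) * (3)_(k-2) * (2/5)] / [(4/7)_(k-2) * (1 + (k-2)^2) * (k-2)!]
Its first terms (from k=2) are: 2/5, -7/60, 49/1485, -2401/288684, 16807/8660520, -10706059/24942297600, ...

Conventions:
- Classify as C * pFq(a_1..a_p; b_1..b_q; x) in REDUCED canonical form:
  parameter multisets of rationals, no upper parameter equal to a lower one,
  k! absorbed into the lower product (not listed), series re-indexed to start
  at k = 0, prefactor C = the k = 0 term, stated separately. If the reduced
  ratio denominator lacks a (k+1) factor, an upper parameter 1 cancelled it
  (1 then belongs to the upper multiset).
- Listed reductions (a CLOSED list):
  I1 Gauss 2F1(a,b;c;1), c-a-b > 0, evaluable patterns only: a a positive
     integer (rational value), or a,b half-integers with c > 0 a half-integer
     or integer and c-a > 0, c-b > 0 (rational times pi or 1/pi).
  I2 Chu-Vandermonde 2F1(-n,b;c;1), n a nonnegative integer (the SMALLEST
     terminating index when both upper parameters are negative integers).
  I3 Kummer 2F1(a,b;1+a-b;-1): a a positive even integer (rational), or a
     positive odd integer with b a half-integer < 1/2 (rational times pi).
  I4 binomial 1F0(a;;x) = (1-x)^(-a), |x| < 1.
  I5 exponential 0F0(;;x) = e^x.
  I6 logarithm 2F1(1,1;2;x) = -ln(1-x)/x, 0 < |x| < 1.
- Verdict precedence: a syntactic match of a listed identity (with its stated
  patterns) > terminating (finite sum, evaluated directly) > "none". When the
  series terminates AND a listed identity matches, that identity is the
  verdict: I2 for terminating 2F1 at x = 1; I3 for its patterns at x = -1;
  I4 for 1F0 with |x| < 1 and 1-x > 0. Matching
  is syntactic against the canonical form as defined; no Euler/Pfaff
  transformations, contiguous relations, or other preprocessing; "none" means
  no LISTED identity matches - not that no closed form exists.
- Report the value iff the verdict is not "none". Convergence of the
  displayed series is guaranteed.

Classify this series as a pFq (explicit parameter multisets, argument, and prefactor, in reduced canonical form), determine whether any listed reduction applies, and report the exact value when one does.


The tell: t_0 = 2/5 here, and the running product (prefactor 2/5) telescopes to a rising factorial.
Consecutive-term ratio: r(k) = (-1/6) * (k+1/3) (k+3) / [(k+4/7) (k+1)] - rational in k. x = (-1/6); t_0 = 2/5; negate the roots.

With C = 2/5: the canonical form is 2F1(1/3, 3; 4/7; -1/6). Verdict: none here - no I1-I6 shape fits x = -1/6 with lower {4/7}.


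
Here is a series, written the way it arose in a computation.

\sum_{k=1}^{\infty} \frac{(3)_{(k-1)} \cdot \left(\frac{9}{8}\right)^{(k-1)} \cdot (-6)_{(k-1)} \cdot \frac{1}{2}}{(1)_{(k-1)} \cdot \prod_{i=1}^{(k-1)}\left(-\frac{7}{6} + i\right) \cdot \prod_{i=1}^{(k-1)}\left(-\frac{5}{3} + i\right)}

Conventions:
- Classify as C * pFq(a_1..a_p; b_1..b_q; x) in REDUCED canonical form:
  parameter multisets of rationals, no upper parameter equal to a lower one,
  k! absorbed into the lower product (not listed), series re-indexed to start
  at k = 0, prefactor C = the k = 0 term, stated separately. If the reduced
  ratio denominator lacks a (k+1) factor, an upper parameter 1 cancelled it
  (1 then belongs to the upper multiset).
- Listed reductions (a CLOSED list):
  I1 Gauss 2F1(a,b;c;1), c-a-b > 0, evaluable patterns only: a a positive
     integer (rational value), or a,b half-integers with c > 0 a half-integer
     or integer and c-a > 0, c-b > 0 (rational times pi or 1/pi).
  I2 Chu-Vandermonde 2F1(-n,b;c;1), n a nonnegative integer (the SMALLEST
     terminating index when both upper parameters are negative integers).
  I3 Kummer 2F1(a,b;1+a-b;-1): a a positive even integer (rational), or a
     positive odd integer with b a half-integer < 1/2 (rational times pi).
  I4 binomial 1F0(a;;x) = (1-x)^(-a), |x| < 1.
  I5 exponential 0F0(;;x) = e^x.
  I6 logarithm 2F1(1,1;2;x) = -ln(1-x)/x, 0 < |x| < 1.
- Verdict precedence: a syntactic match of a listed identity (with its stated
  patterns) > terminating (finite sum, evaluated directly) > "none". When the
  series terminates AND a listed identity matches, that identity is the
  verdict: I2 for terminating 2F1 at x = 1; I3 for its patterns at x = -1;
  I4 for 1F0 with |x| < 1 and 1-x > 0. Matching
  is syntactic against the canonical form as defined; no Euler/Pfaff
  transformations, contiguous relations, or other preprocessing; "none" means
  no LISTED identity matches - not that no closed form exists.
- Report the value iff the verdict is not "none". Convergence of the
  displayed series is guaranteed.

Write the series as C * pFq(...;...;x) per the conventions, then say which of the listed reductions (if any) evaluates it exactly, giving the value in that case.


This is \frac{1}{2} * 2F2(-6, 3; -\frac{2}{3}, -\frac{1}{6}; \frac{9}{8}) in reduced canonical form. Verdict: terminating at k = 6: the factor (-6)_k kills every later term; summing the 7 survivors is exact. Its exact value is -\frac{12052271199301}{11622747136}.

Key observation: from the first term \frac{1}{2}: the lower running product (C = 1/2, x = 9/8) is a rising factorial.
Ratio: r(k) = \frac{9}{8} * (k-6) (k+3) / [(k-\frac{2}{3}) (k-\frac{1}{6}) (k+1)] - rational; roots negated = parameters, x = \frac{9}{8}, C = \frac{1}{2}.


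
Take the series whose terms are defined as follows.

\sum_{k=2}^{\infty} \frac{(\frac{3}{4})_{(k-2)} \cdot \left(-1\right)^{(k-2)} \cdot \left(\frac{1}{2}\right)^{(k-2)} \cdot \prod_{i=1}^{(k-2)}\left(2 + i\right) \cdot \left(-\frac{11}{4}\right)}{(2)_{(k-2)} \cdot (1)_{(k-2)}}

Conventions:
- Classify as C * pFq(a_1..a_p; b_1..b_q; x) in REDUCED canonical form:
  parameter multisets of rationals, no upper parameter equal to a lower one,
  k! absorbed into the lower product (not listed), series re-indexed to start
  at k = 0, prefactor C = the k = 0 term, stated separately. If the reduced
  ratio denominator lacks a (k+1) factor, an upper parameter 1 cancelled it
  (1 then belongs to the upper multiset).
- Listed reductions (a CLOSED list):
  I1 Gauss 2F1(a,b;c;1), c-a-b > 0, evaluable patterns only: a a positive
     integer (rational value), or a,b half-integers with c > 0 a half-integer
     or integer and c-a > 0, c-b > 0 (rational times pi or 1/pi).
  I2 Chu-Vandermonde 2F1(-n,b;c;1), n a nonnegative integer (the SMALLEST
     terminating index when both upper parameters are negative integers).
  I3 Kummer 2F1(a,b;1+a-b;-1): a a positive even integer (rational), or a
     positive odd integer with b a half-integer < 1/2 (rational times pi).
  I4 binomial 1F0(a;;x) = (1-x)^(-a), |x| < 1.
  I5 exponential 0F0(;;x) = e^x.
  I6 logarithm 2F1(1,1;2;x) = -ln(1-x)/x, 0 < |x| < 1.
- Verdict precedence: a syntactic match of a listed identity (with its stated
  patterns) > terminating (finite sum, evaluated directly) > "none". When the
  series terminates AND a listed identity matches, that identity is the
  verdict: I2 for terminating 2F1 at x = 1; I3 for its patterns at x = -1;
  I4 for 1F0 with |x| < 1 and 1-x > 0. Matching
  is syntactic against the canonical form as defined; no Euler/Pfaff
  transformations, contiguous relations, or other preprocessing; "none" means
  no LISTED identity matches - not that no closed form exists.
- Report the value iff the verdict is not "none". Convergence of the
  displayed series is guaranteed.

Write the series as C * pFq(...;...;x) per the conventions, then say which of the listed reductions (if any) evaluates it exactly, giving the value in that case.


With C = -\frac{11}{4}: the canonical form is 2F1(\frac{3}{4}, 3; 2; -\frac{1}{2}). Verdict: none - this 2F1 at x = -\frac{1}{2} matches no listed pattern, and upper {\frac{3}{4}, 3} holds no stopper.

First insight: t_0 = -\frac{11}{4} here, and (1)_k (C = -11/4) is k! itself.
Adjacent-term ratio: r(k) = -\frac{1}{2} * (k+\frac{3}{4}) (k+3) / [(k+2) (k+1)] - rational in k. x = -\frac{1}{2}; t_0 = -\frac{11}{4}; negate the roots.


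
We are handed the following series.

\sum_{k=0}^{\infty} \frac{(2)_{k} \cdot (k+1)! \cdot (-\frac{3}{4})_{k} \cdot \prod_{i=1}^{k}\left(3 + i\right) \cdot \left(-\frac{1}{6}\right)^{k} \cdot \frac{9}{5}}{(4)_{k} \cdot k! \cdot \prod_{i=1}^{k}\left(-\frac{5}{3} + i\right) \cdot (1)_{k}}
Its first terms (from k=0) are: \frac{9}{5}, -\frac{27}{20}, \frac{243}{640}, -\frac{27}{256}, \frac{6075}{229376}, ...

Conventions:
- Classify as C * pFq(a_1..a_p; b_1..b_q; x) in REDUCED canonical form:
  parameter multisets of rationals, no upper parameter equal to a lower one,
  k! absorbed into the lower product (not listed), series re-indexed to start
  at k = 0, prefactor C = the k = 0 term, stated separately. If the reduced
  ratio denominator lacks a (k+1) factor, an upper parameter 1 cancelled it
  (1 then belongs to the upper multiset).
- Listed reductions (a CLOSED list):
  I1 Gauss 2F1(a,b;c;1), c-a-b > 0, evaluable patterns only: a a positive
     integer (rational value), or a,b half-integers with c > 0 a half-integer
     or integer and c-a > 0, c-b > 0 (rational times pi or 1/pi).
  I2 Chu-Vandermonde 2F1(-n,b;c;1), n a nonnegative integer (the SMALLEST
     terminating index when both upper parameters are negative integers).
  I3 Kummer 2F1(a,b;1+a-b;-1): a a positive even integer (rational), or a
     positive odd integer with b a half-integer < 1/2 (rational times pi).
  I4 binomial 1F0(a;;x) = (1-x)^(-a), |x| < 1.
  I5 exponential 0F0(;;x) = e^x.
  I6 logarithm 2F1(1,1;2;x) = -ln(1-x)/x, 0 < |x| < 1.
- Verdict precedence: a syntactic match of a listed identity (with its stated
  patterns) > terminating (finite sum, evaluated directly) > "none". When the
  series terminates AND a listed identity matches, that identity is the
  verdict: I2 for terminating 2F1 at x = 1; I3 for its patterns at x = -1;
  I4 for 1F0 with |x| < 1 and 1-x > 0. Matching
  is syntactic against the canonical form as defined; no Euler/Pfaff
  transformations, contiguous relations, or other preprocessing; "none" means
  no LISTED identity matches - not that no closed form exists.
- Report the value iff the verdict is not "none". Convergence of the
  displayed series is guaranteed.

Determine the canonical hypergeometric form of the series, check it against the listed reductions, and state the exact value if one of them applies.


Reduced: x = -\frac{1}{6}, 3F2, upper = {-\frac{3}{4}, 2, 2}, lower = {-\frac{2}{3}, 1}, C = \frac{9}{5}. Verdict: none. Every listed pattern misses the 3F2 form at -\frac{1}{6}, upper {-\frac{3}{4}, 2, 2}.

First insight: with t_0 = \frac{9}{5}, the lower running product (C = 9/5) is a rising factorial.
Consecutive-term ratio: r(k) = -\frac{1}{6} * (k-\frac{3}{4}) (k+2) (k+2) / [(k-\frac{2}{3}) (k+1) (k+1)] - rational in k, leading ratio -\frac{1}{6}; with t_0 = \frac{9}{5}, classification follows.


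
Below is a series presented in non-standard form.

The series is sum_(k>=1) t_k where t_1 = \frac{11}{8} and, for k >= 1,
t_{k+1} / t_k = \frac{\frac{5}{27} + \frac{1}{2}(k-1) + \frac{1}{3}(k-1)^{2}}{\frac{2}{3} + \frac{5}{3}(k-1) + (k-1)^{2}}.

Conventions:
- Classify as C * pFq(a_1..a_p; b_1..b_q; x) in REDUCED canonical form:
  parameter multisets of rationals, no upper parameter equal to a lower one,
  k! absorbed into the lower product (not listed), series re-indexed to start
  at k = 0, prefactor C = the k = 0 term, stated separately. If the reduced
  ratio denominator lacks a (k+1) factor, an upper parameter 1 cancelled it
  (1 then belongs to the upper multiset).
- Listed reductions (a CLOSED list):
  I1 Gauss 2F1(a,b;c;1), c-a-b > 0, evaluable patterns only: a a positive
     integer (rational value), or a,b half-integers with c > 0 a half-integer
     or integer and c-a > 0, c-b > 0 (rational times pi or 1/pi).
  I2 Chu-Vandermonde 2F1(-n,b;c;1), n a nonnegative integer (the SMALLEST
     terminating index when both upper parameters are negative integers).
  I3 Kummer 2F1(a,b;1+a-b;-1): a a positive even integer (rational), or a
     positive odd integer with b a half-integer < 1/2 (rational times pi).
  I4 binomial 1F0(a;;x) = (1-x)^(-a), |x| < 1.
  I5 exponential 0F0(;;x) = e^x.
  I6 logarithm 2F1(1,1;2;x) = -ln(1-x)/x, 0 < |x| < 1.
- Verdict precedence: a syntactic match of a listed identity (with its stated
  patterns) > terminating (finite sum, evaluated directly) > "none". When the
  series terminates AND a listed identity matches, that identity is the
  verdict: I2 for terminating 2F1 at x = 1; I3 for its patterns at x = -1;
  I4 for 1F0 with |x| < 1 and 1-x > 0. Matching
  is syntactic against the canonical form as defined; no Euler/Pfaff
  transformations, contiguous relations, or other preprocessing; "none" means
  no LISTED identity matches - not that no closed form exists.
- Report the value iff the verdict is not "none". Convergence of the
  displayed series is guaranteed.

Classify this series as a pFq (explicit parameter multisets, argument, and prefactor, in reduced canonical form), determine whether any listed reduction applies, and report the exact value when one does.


The tell: t_0 = \frac{11}{8} here, and factor the ratio over Q (prefactor 11/8): negated roots = parameters.
Term ratio: r(k) = \frac{1}{3} * (k+\frac{5}{6}) / [(k+1)] - rational; roots negated = parameters, x = \frac{1}{3}, C = \frac{11}{8}.

The series (x = \frac{1}{3}) is 1F0: upper {\frac{5}{6}}, lower {-}, prefactor \frac{11}{8}. Verdict: the I4 binomial reduction applies (the 1F0 binomial series: exponent -5/6, x = \frac{1}{3}). Value: \frac{11}{8} \cdot \left(\frac{2}{3}\right)^{-\frac{5}{6}}.


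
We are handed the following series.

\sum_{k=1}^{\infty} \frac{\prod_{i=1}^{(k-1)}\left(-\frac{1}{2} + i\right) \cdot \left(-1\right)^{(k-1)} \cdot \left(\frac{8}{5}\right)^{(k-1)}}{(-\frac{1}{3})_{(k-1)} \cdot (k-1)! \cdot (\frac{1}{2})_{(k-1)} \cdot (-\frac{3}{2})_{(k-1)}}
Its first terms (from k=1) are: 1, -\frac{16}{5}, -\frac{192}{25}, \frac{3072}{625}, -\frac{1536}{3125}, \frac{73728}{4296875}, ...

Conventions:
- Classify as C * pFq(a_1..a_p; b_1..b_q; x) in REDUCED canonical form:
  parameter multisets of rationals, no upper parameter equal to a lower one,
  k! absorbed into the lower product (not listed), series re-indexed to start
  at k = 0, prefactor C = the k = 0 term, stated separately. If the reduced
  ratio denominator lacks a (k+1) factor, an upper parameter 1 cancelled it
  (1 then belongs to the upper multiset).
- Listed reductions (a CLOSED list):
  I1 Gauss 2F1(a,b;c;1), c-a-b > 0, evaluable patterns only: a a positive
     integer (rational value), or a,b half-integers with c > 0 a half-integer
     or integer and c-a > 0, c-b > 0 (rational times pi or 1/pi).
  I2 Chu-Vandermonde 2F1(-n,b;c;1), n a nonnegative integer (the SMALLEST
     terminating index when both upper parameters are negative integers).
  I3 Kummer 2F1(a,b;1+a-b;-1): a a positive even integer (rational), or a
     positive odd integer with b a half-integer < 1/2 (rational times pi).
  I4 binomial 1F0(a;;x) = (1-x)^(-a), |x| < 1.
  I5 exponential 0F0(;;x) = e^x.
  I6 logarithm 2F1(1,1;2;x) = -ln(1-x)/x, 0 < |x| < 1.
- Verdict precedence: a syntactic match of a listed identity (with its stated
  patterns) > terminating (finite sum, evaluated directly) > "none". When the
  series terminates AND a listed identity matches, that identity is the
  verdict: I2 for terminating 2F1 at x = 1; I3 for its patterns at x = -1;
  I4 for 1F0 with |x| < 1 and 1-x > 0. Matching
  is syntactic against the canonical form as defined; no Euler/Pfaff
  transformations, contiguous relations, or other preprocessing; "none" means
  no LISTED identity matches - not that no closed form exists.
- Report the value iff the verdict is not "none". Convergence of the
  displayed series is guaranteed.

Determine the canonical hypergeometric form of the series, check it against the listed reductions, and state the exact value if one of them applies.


Classification (C = 1): 0F2 with upper {-}, lower {-\frac{3}{2}, -\frac{1}{3}}, argument x = -\frac{8}{5}. Verdict: none. No listed pattern accepts 0F2(-; -\frac{3}{2}, -\frac{1}{3}; -\frac{8}{5}).

The tell: t_0 = 1 here, and the running product (C = 1) telescopes to a rising factorial.
Term ratio: r(k) = -\frac{8}{5} * 1 / [(k-\frac{3}{2}) (k-\frac{1}{3}) (k+1)] - rational in k, leading ratio -\frac{8}{5}; with t_0 = 1, classification follows.


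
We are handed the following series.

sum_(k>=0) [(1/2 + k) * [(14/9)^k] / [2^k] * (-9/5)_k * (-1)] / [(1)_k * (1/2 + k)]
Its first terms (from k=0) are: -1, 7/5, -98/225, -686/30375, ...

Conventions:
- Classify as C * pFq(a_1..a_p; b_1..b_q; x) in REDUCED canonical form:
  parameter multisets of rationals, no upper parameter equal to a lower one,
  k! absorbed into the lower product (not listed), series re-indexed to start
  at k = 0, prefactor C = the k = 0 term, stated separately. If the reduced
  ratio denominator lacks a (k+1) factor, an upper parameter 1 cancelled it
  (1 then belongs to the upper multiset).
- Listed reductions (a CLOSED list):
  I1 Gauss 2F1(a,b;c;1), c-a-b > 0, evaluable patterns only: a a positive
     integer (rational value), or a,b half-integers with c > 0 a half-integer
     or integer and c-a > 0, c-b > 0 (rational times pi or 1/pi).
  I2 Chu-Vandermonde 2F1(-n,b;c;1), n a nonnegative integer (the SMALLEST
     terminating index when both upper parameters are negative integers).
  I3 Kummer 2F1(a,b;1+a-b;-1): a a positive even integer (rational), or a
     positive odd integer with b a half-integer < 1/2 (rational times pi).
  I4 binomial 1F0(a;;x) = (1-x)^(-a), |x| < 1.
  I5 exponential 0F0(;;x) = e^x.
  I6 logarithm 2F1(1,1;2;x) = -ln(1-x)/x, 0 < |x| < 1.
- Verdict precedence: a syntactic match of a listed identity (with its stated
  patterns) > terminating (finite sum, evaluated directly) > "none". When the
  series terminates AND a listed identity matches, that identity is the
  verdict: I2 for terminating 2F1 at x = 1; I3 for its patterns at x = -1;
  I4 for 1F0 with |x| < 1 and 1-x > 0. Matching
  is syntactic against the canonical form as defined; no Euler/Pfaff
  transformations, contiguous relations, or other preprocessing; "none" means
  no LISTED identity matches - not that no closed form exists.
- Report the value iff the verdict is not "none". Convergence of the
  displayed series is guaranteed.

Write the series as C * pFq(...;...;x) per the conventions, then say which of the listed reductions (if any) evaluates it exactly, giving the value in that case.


This is -1 * 1F0(-9/5; -; 7/9) in reduced canonical form. Verdict: binomial (I4) applies (the 1F0 binomial series: exponent 9/5, x = 7/9). Hence: (-1) * (2/9)^(9/5).

The tell: t_0 being -1, the two k-th powers (prefactor -1) combine into one argument.
Step ratio: r(k) = (7/9) * (k-9/5) / [(k+1)] - rational in k, leading ratio (7/9); with t_0 = -1, classification follows.


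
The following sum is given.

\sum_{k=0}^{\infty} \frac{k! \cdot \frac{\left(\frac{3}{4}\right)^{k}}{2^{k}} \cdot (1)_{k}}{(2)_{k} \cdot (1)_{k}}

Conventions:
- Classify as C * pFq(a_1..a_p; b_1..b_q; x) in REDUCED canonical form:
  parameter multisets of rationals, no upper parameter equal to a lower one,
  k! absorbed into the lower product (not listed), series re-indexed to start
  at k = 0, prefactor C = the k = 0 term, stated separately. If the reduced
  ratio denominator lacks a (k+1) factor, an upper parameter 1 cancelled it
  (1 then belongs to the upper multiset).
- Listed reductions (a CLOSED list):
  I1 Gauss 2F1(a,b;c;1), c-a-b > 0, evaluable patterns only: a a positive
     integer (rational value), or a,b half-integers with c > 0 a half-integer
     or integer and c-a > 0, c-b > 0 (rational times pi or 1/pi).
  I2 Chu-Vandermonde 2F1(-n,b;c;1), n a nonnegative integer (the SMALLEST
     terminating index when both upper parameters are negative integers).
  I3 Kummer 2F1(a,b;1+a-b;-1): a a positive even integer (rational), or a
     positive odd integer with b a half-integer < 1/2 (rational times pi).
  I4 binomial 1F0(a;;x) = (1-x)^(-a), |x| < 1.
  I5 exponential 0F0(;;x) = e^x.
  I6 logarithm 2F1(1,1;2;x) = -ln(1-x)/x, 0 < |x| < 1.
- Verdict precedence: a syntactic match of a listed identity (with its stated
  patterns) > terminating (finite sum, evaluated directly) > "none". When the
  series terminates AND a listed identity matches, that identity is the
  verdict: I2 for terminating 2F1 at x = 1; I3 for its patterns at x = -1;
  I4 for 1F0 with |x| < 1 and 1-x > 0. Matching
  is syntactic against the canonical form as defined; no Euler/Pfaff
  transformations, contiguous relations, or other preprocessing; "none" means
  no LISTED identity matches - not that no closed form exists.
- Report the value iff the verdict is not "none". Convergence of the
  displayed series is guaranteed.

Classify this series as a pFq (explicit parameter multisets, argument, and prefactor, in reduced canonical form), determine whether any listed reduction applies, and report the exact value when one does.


At argument \frac{3}{8}: a 2F1 with upper {1, 1}, lower {2}, scaled by C = 1. Verdict: this is logarithm (I6) (the logarithm: parameters (1,1;2), x = \frac{3}{8}). Its exact value is \left(-\frac{8}{3}\right) \cdot \ln\left(\frac{5}{8}\right).

Structural cue: x = \frac{3}{8} and (1)_k (C = 1) is k! itself.
Consecutive-term ratio: r(k) = \frac{3}{8} * (k+1) (k+1) / [(k+2) (k+1)] - rational in k. x = \frac{3}{8}; t_0 = 1; negate the roots.


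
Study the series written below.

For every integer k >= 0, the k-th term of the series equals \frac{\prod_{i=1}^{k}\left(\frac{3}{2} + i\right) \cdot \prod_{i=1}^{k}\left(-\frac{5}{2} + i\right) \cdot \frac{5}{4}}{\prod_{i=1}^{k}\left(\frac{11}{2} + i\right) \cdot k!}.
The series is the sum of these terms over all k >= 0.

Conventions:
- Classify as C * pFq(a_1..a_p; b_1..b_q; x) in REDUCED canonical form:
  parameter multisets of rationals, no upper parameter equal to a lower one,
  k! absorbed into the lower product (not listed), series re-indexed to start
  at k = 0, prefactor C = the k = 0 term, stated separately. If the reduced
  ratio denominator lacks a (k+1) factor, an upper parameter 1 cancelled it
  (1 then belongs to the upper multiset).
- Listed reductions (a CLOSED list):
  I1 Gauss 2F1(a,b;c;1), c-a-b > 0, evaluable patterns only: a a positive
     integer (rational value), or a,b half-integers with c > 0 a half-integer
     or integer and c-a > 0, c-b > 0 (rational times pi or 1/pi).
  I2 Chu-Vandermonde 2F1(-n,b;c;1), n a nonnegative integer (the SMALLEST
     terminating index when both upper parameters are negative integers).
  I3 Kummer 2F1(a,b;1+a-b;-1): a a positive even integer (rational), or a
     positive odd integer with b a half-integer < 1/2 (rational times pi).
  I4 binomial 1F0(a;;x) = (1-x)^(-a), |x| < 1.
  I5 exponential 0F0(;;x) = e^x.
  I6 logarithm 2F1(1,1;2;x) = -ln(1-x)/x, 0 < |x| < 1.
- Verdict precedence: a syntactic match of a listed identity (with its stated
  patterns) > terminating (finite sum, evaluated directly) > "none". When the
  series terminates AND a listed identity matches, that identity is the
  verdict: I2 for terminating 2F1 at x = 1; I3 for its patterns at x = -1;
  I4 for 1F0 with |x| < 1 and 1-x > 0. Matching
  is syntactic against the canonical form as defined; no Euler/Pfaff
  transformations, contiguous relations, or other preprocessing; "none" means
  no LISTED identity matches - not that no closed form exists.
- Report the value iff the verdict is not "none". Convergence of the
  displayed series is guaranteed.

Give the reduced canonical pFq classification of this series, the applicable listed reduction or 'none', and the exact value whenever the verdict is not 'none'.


Structural cue: x = 1 and the running product (prefactor 5/4) telescopes to a rising factorial.
Ratio: r(k) = 1 * (k-\frac{3}{2}) (k+\frac{5}{2}) / [(k+\frac{13}{2}) (k+1)] - rational in k. x = 1; t_0 = \frac{5}{4}; negate the roots.

Prefactor \frac{5}{4}, argument 1: 2F1 with upper {-\frac{3}{2}, \frac{5}{2}} over lower {\frac{13}{2}}. Verdict (x = 1): Gauss's theorem I1 (half-integer case) applies (x = 1; upper {-\frac{3}{2}, \frac{5}{2}} half-integers, c = \frac{13}{2} in the evaluable pattern). Its exact value is \frac{51975}{262144} \cdot \pi.


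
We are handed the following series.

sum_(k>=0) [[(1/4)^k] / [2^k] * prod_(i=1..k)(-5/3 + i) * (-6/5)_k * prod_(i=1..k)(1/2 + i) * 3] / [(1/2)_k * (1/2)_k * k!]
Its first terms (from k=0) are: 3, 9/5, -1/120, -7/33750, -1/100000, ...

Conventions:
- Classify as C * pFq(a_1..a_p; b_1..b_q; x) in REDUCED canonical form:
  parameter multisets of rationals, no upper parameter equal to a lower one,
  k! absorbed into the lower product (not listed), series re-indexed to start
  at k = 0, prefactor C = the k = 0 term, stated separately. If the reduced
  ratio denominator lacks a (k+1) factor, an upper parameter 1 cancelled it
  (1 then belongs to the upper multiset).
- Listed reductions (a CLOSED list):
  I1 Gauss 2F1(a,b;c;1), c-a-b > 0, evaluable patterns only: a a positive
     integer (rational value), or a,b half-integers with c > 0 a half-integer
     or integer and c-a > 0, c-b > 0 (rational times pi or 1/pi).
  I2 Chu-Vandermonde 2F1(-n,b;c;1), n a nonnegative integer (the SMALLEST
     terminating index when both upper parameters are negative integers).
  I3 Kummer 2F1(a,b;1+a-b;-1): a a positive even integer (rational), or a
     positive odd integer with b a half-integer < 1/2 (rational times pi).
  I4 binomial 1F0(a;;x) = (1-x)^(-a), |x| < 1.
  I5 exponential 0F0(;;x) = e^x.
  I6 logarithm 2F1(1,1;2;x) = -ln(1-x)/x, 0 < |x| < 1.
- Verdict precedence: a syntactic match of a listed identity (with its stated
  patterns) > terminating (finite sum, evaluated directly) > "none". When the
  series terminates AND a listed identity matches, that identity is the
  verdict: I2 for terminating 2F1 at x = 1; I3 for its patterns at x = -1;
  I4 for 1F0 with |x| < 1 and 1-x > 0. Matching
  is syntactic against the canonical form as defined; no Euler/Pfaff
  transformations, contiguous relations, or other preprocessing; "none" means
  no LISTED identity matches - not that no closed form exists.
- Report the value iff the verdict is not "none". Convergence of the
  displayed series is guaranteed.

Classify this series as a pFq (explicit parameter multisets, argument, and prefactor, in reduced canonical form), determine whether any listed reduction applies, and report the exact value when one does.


At argument 1/8: a 3F2 with upper {-6/5, -2/3, 3/2}, lower {1/2, 1/2}, scaled by C = 3. Verdict: none. A 3F2 with upper {-6/5, -2/3, 3/2} fits none of I1-I6 at x = 1/8; the sum runs forever.

Structural cue: with t_0 = 3, the two k-th powers (prefactor 3) combine into one argument.
Term ratio: r(k) = (1/8) * (k-6/5) (k-2/3) (k+3/2) / [(k+1/2) (k+1/2) (k+1)] - rational in k, leading ratio (1/8); with t_0 = 3, classification follows.


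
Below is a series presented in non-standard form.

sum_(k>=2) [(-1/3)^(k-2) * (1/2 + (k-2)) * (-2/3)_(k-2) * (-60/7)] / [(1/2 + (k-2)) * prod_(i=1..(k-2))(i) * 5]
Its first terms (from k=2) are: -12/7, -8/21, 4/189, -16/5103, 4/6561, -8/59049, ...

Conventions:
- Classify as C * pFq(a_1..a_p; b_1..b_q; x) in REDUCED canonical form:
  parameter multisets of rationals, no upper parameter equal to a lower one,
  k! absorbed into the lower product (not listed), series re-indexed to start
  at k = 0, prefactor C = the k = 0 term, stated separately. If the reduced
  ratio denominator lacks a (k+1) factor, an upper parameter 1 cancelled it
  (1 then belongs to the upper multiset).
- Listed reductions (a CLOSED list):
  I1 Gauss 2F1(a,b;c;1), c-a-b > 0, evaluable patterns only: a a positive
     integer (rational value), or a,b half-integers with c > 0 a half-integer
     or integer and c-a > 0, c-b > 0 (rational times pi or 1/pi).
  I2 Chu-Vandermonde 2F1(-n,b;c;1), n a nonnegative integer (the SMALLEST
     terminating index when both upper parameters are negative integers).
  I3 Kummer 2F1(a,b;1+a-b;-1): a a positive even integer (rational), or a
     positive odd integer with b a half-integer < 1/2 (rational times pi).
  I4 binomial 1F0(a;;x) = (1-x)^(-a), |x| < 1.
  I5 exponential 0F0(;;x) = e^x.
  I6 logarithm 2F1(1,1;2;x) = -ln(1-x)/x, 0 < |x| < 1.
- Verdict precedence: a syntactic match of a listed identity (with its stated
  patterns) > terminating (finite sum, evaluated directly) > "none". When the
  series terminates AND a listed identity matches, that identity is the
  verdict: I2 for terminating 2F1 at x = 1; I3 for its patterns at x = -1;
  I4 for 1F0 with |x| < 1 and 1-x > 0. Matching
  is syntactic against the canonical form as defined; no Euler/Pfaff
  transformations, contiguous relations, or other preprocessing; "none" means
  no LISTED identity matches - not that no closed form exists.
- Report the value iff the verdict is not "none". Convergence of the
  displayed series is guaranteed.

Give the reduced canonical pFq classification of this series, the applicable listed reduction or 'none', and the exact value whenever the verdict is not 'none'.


Prefactor -12/7, argument -1/3: 1F0 with upper {-2/3} over lower {-}. Verdict: this is the I4 binomial reduction (the 1F0 binomial series: exponent 2/3, x = -1/3). Hence: (-12/7) * (4/3)^(2/3).

Key step: t_0 being -12/7, the factor k + 1/2 cancels (top and bottom), leaving C = -12/7.
Term ratio: r(k) = (-1/3) * (k-2/3) / [(k+1)] - rational in k, leading ratio (-1/3); with t_0 = -12/7, classification follows.


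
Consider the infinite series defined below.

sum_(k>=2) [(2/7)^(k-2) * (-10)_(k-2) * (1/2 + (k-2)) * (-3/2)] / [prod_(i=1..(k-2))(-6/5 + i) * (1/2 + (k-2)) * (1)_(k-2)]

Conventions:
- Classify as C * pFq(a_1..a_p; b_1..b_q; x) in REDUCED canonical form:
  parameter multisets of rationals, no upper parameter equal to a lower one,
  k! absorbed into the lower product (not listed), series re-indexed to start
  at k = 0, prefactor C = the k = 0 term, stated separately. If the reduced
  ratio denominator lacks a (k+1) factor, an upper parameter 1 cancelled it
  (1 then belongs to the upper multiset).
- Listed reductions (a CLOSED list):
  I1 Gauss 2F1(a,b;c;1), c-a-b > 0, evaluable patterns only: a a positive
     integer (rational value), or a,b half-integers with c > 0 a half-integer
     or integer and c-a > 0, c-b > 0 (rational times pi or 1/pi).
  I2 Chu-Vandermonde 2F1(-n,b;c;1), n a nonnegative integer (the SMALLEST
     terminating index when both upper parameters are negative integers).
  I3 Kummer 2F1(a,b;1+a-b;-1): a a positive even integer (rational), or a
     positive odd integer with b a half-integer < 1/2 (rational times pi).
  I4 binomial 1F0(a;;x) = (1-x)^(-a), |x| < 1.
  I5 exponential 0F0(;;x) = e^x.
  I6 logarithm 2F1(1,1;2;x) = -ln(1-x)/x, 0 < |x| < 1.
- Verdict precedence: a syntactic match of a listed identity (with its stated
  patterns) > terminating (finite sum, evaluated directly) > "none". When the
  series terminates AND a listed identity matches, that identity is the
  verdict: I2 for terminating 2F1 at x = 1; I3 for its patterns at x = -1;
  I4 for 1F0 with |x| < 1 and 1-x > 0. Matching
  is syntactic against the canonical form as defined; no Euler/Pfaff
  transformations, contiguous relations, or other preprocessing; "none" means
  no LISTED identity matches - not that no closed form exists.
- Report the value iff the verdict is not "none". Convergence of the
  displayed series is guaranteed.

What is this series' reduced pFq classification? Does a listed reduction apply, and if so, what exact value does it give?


x = 2/7 here; the reduced form reads 1F1, upper {-10}, lower {-1/5}, C = -3/2. Verdict: terminating. With -10 upstairs the series is a 11-term polynomial sum; evaluated term by term. Value: -49165245151097899/71511973282090341.

The tell: t_0 = -3/2 here, and (1)_k (prefactor -3/2) is k! itself.
Adjacent-term ratio: r(k) = (2/7) * (k-10) / [(k-1/5) (k+1)] - rational; roots negated = parameters, x = (2/7), C = -3/2.


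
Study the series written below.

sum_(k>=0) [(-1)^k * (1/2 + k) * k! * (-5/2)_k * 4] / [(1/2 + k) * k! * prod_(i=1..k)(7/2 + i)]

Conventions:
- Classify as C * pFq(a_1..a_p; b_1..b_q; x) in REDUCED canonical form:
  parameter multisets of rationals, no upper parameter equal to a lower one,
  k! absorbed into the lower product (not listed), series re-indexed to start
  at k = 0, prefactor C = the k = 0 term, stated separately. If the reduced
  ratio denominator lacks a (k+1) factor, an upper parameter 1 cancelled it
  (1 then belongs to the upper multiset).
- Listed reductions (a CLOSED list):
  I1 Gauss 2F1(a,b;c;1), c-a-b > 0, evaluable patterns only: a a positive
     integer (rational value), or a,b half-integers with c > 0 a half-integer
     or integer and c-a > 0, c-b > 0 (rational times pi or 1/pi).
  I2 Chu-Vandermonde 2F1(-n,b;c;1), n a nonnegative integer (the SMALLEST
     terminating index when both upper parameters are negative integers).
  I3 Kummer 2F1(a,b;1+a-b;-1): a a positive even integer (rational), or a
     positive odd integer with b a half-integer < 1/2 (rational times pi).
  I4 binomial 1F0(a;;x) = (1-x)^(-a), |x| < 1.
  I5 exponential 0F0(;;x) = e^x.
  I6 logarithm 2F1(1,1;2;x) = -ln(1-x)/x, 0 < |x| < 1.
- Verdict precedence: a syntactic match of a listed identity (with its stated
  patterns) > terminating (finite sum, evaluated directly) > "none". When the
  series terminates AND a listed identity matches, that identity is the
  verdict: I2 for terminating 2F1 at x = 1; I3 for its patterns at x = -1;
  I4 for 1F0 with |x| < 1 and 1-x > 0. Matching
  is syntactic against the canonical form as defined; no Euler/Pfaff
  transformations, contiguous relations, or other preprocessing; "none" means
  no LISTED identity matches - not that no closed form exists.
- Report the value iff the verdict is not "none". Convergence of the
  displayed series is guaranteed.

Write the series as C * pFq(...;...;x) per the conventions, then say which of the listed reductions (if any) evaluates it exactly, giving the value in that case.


Structural cue: t_0 being 4, the factorial ratio (C = 4, x = -1) (k+a-1)!/(a-1)! is a rising factorial (a)_k.
Term ratio: r(k) = (-1) * (k-5/2) (k+1) / [(k+9/2) (k+1)] - poly over poly, x = (-1) from leading terms; C = 4 at k = 0.

With C = 4: the canonical form is 2F1(-5/2, 1; 9/2; -1). Verdict: this is Kummer's theorem (I3) (x = -1; c = 9/2 equals 1+a-b for upper {-5/2, 1}: listed pattern). Exact value: (35/16) * pi.
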